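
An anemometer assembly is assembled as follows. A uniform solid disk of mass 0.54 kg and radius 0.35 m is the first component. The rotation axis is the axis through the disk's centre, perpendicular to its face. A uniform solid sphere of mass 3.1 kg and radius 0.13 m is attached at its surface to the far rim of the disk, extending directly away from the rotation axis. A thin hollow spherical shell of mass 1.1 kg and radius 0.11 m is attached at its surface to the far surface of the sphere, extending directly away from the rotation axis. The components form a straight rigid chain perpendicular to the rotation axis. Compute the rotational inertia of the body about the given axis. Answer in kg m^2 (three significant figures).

Solid disk: I_cm = (1/2)MR² = (1/2)(0.54)(0.35)² = 0.033075 kg m^2; axis through the centre, so I = 0.033075 kg m^2.
Solid sphere: I_cm = (2/5)MR² = (2/5)(3.1)(0.13)² = 0.020956 kg m^2; centre at d = 0.35 + 0.13 = 0.48 m, so the parallel axis theorem gives I = 0.020956 + (3.1)(0.48)² = 0.7352 kg m^2.
Spherical shell: I_cm = (2/3)MR² = (2/3)(1.1)(0.11)² = 0.0088733 kg m^2; centre at d = 0.35 + 0.13 + 0.13 + 0.11 = 0.72 m, so the parallel axis theorem gives I = 0.0088733 + (1.1)(0.72)² = 0.57911 kg m^2.
Total I = 0.033075 + 0.7352 + 0.57911 = 1.3474 kg m^2.

1.35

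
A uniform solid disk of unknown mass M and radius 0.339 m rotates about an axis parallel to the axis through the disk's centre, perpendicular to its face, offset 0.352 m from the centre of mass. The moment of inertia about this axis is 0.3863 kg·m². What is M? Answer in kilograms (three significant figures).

I = I_cm + Md² = (1/2)MR² + Md² = M·[0.5·(0.339)² + (0.352)²] = M·0.18136.
So M = 0.3863 / 0.18136 = 2.13 kg.

2.13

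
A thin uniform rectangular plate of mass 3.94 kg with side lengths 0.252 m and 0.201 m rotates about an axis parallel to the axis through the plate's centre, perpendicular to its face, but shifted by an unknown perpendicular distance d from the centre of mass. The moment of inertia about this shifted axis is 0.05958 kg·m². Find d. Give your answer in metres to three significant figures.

0.0804

About the centre-of-mass axis, I_cm = (1/12)M(a²+b²) = (1/12)(3.94)[(0.252)² + (0.201)²] = 0.034115 kg·m².
Parallel axis theorem: I = I_cm + Md², so Md² = 0.05958 − 0.034115 = 0.025465 kg·m².
d = √(0.025465 / 3.94) = 0.080393 m.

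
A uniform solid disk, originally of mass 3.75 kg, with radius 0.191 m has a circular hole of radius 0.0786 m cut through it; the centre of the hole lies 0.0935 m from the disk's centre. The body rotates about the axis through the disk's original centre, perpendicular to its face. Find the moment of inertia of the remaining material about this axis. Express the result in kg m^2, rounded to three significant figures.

0.0609

Unpierced body about its centre: I₀ = (1/2)MR² = (1/2)(3.75)(0.191)² = 0.068402 kg m^2.
The removed disk has mass m = M·(r/R)² = (3.75)(0.0786/0.191)² = 0.63505 kg (same uniform areal density).
Its moment of inertia about the rotation axis (parallel-axis theorem): I_hole = (1/2)mr² + md² = (1/2)(0.63505)(0.0786)² + (0.63505)(0.0935)² = 0.0075135 kg m^2.
Treating the hole as negative mass, I = I₀ − I_hole = 0.068402 − 0.0075135 = 0.060888 kg m^2.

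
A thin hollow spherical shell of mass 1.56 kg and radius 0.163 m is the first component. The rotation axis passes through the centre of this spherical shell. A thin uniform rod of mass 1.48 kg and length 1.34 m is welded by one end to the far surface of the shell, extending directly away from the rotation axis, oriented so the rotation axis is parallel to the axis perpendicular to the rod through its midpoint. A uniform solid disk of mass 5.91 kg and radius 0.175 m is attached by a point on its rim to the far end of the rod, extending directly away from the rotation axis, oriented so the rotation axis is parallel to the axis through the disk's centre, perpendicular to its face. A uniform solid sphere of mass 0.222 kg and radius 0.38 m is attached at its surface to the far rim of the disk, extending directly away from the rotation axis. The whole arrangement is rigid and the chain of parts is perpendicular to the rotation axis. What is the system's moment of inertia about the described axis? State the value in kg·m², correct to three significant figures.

19.1

Spherical shell: I_cm = (2/3)MR² = (2/3)(1.56)(0.163)² = 0.027632 kg·m²; axis through the centre, so I = 0.027632 kg·m².
Thin rod: I_cm = (1/12)ML² = (1/12)(1.48)(1.34)² = 0.22146 kg·m²; centre at d = 0.163 + 0.67 = 0.833 m, so I = I_cm + Md² gives I = 0.22146 + (1.48)(0.833)² = 1.2484 kg·m².
Solid disk: I_cm = (1/2)MR² = (1/2)(5.91)(0.175)² = 0.090497 kg·m²; centre at d = 0.163 + 0.67 + 0.67 + 0.175 = 1.678 m, so I = I_cm + Md² gives I = 0.090497 + (5.91)(1.678)² = 16.731 kg·m².
Solid sphere: I_cm = (2/5)MR² = (2/5)(0.222)(0.38)² = 0.012823 kg·m²; centre at d = 0.163 + 0.67 + 0.67 + 0.175 + 0.175 + 0.38 = 2.233 m, so I = I_cm + Md² gives I = 0.012823 + (0.222)(2.233)² = 1.1198 kg·m².
Total I = 0.027632 + 1.2484 + 16.731 + 1.1198 = 19.127 kg·m².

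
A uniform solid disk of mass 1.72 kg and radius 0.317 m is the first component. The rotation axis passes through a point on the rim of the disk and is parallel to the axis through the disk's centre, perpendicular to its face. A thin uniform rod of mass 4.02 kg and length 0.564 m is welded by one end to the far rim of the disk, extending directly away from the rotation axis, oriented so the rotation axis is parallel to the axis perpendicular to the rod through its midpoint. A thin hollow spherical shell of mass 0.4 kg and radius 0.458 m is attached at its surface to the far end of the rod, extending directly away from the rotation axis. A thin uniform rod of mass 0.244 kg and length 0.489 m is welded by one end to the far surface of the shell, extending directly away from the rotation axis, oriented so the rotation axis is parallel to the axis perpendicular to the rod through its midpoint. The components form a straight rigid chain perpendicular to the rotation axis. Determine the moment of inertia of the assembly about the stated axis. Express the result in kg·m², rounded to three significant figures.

6.25

Solid disk: I_cm = (1/2)MR² = (1/2)(1.72)(0.317)² = 0.086421 kg·m²; centre at d = 0.317 m, so I = I_cm + Md² gives I = 0.086421 + (1.72)(0.317)² = 0.25926 kg·m².
Thin rod: I_cm = (1/12)ML² = (1/12)(4.02)(0.564)² = 0.10656 kg·m²; centre at d = 0.317 + 0.317 + 0.282 = 0.916 m, so I = I_cm + Md² gives I = 0.10656 + (4.02)(0.916)² = 3.4796 kg·m².
Spherical shell: I_cm = (2/3)MR² = (2/3)(0.4)(0.458)² = 0.055937 kg·m²; centre at d = 0.317 + 0.317 + 0.282 + 0.282 + 0.458 = 1.656 m, so I = I_cm + Md² gives I = 0.055937 + (0.4)(1.656)² = 1.1529 kg·m².
Thin rod: I_cm = (1/12)ML² = (1/12)(0.244)(0.489)² = 0.0048621 kg·m²; centre at d = 0.317 + 0.317 + 0.282 + 0.282 + 0.458 + 0.458 + 0.2445 = 2.3585 m, so I = I_cm + Md² gives I = 0.0048621 + (0.244)(2.3585)² = 1.3621 kg·m².
Total I = 0.25926 + 3.4796 + 1.1529 + 1.3621 = 6.2538 kg·m².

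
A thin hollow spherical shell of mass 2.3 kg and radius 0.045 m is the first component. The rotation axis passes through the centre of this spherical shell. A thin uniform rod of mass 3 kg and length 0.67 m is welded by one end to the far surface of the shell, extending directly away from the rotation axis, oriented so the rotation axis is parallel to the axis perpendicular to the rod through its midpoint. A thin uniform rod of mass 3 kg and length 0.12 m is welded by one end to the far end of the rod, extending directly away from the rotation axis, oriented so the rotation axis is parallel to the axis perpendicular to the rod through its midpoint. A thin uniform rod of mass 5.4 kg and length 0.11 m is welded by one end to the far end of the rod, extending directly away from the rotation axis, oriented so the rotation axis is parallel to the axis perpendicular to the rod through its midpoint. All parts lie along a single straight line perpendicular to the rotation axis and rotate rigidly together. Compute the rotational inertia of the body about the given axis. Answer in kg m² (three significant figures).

Spherical shell: I_cm = (2/3)MR² = (2/3)(2.3)(0.045)² = 0.003105 kg m²; axis through the centre, so I = 0.003105 kg m².
Thin rod: I_cm = (1/12)ML² = (1/12)(3)(0.67)² = 0.11223 kg m²; centre at d = 0.045 + 0.335 = 0.38 m, so the parallel axis theorem gives I = 0.11223 + (3)(0.38)² = 0.54543 kg m².
Thin rod: I_cm = (1/12)ML² = (1/12)(3)(0.12)² = 0.0036 kg m²; centre at d = 0.045 + 0.335 + 0.335 + 0.06 = 0.775 m, so the parallel axis theorem gives I = 0.0036 + (3)(0.775)² = 1.8055 kg m².
Thin rod: I_cm = (1/12)ML² = (1/12)(5.4)(0.11)² = 0.005445 kg m²; centre at d = 0.045 + 0.335 + 0.335 + 0.06 + 0.06 + 0.055 = 0.89 m, so the parallel axis theorem gives I = 0.005445 + (5.4)(0.89)² = 4.2828 kg m².
Total I = 0.003105 + 0.54543 + 1.8055 + 4.2828 = 6.6368 kg m².

6.64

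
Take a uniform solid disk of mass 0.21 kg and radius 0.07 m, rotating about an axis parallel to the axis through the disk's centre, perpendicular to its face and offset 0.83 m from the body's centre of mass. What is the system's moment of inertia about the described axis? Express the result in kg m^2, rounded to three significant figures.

0.145

I_cm = (1/2)MR² = (1/2)(0.21)(0.07)² = 0.0005145 kg m^2; centre at d = 0.83 m, so I = I_cm + Md² gives I = 0.0005145 + (0.21)(0.83)² = 0.14518 kg m^2.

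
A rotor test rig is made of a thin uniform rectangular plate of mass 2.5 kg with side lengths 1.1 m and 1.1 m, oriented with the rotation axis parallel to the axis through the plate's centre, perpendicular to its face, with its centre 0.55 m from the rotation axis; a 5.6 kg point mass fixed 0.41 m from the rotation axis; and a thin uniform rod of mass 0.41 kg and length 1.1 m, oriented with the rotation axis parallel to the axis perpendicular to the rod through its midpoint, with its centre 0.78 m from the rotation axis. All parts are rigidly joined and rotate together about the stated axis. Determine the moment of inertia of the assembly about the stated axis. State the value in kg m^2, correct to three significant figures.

2.49

Rectangular plate: I_cm = (1/12)M(a²+b²) = (1/12)(2.5)[(1.1)² + (1.1)²] = 0.50417 kg m^2; centre at d = 0.55 m, so the parallel axis theorem gives I = 0.50417 + (2.5)(0.55)² = 1.2604 kg m^2.
Point mass: I_cm = 0; centre at d = 0.41 m, so the parallel axis theorem gives I = 0 + (5.6)(0.41)² = 0.94136 kg m^2.
Thin rod: I_cm = (1/12)ML² = (1/12)(0.41)(1.1)² = 0.041342 kg m^2; centre at d = 0.78 m, so the parallel axis theorem gives I = 0.041342 + (0.41)(0.78)² = 0.29079 kg m^2.
Total I = 1.2604 + 0.94136 + 0.29079 = 2.4926 kg m^2.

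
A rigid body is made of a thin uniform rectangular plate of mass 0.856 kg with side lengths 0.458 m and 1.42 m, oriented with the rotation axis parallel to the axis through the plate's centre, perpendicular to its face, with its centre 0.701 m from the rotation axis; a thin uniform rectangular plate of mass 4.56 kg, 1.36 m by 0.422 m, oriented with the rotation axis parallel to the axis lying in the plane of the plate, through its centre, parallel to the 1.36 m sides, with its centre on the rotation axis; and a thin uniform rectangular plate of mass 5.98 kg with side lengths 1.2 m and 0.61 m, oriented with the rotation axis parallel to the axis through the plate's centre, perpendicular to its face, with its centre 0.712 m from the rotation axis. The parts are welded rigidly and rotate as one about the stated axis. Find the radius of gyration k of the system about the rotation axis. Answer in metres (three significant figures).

0.634

Rectangular plate: I_cm = (1/12)M(a²+b²) = (1/12)(0.856)[(0.458)² + (1.42)²] = 0.1588 kg m²; centre at d = 0.701 m, so I = I_cm + Md² gives I = 0.1588 + (0.856)(0.701)² = 0.57944 kg m².
Rectangular plate: I_cm = (1/12)Mb² = (1/12)(4.56)(0.422)² = 0.067672 kg m²; axis through the centre, so I = 0.067672 kg m².
Rectangular plate: I_cm = (1/12)M(a²+b²) = (1/12)(5.98)[(1.2)² + (0.61)²] = 0.90303 kg m²; centre at d = 0.712 m, so I = I_cm + Md² gives I = 0.90303 + (5.98)(0.712)² = 3.9346 kg m².
Total I = 4.5817 kg m²; total mass M = 11.396 kg.
k = √(I/M) = √(4.5817/11.396) = 0.63407 m.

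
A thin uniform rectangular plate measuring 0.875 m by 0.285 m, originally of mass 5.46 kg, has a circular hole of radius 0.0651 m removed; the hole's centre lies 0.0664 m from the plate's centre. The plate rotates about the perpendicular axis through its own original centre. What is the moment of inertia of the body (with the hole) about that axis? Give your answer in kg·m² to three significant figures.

0.383

Unpierced body about its centre: I₀ = (1/12)M(a²+b²) = (1/12)(5.46)[(0.875)² + (0.285)²] = 0.38532 kg·m².
The removed disk has mass m = M·πr²/(ab) = (5.46)·π(0.0651)²/(0.875·0.285) = 0.29151 kg (same uniform areal density).
Its moment of inertia about the rotation axis (parallel-axis theorem): I_hole = (1/2)mr² + md² = (1/2)(0.29151)(0.0651)² + (0.29151)(0.0664)² = 0.001903 kg·m².
Treating the hole as negative mass, I = I₀ − I_hole = 0.38532 − 0.001903 = 0.38341 kg·m².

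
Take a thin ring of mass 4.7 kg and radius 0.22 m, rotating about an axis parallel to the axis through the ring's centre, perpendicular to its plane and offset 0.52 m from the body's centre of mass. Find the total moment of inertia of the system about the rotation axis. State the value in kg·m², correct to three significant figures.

1.50

I_cm = MR² = (4.7)(0.22)² = 0.22748 kg·m²; centre at d = 0.52 m, so I = I_cm + Md² gives I = 0.22748 + (4.7)(0.52)² = 1.4984 kg·m².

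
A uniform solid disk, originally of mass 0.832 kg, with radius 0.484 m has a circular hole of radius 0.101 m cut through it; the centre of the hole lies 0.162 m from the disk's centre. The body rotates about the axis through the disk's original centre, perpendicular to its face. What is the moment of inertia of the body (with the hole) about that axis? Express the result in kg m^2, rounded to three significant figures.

0.0963

Unpierced body about its centre: I₀ = (1/2)MR² = (1/2)(0.832)(0.484)² = 0.09745 kg m^2.
The removed disk has mass m = M·(r/R)² = (0.832)(0.101/0.484)² = 0.036231 kg (same uniform areal density).
Its moment of inertia about the rotation axis (parallel-axis theorem): I_hole = (1/2)mr² + md² = (1/2)(0.036231)(0.101)² + (0.036231)(0.162)² = 0.0011356 kg m^2.
Treating the hole as negative mass, I = I₀ − I_hole = 0.09745 − 0.0011356 = 0.096315 kg m^2.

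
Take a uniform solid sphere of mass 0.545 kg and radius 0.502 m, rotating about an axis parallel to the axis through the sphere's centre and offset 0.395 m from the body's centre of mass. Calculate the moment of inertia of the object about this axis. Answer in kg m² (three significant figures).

0.140

I_cm = (2/5)MR² = (2/5)(0.545)(0.502)² = 0.054937 kg m²; centre at d = 0.395 m, so the parallel axis theorem gives I = 0.054937 + (0.545)(0.395)² = 0.13997 kg m².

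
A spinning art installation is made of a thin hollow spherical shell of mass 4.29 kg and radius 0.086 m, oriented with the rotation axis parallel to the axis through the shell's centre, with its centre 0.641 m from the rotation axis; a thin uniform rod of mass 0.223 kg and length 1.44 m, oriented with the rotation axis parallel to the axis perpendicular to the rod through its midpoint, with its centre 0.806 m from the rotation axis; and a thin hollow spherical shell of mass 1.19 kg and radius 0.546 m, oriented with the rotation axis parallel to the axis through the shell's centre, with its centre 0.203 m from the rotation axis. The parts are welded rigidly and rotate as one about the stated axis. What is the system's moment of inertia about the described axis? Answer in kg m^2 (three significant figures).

2.25

Spherical shell: I_cm = (2/3)MR² = (2/3)(4.29)(0.086)² = 0.021153 kg m^2; centre at d = 0.641 m, so I = I_cm + Md² gives I = 0.021153 + (4.29)(0.641)² = 1.7838 kg m^2.
Thin rod: I_cm = (1/12)ML² = (1/12)(0.223)(1.44)² = 0.038534 kg m^2; centre at d = 0.806 m, so I = I_cm + Md² gives I = 0.038534 + (0.223)(0.806)² = 0.1834 kg m^2.
Spherical shell: I_cm = (2/3)MR² = (2/3)(1.19)(0.546)² = 0.23651 kg m^2; centre at d = 0.203 m, so I = I_cm + Md² gives I = 0.23651 + (1.19)(0.203)² = 0.28554 kg m^2.
Total I = 1.7838 + 0.1834 + 0.28554 = 2.2528 kg m^2.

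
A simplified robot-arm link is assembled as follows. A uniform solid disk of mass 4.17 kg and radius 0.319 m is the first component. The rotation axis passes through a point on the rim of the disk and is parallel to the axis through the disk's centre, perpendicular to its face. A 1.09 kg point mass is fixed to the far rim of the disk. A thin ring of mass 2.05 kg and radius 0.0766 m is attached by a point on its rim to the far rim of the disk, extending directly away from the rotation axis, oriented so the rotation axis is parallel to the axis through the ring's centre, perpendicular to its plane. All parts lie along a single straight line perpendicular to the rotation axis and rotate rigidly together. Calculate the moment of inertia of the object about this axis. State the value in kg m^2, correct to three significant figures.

2.14

Solid disk: I_cm = (1/2)MR² = (1/2)(4.17)(0.319)² = 0.21217 kg m^2; centre at d = 0.319 m, so I = I_cm + Md² gives I = 0.21217 + (4.17)(0.319)² = 0.63652 kg m^2.
Point mass: I_cm = 0; centre at d = 0.319 + 0.319 = 0.638 m, so I = I_cm + Md² gives I = 0 + (1.09)(0.638)² = 0.44368 kg m^2.
Thin ring: I_cm = MR² = (2.05)(0.0766)² = 0.012028 kg m^2; centre at d = 0.319 + 0.319 + 0.0766 = 0.7146 m, so I = I_cm + Md² gives I = 0.012028 + (2.05)(0.7146)² = 1.0589 kg m^2.
Total I = 0.63652 + 0.44368 + 1.0589 = 2.1391 kg m^2.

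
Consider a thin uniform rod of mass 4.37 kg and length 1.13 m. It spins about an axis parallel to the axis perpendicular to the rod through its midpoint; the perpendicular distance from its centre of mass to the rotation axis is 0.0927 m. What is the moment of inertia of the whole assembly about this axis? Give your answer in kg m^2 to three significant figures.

0.503

I_cm = (1/12)ML² = (1/12)(4.37)(1.13)² = 0.465 kg m^2; centre at d = 0.0927 m, so the parallel axis theorem gives I = 0.465 + (4.37)(0.0927)² = 0.50256 kg m^2.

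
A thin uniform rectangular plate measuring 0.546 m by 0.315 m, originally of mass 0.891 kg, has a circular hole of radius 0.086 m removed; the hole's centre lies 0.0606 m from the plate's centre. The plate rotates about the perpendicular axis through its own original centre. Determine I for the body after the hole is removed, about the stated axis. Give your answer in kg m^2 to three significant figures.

Unpierced body about its centre: I₀ = (1/12)M(a²+b²) = (1/12)(0.891)[(0.546)² + (0.315)²] = 0.029503 kg m^2.
The removed disk has mass m = M·πr²/(ab) = (0.891)·π(0.086)²/(0.546·0.315) = 0.12037 kg (same uniform areal density).
Its moment of inertia about the rotation axis (parallel-axis theorem): I_hole = (1/2)mr² + md² = (1/2)(0.12037)(0.086)² + (0.12037)(0.0606)² = 0.00088718 kg m^2.
Treating the hole as negative mass, I = I₀ − I_hole = 0.029503 − 0.00088718 = 0.028615 kg m^2.

0.0286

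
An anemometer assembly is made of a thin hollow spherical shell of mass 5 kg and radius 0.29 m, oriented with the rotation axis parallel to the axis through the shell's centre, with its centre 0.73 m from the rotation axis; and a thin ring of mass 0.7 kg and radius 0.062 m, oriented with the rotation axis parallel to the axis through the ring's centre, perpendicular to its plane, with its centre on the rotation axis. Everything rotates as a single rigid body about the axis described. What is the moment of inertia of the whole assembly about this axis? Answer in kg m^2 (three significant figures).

2.95

Spherical shell: I_cm = (2/3)MR² = (2/3)(5)(0.29)² = 0.28033 kg m^2; centre at d = 0.73 m, so the parallel axis theorem gives I = 0.28033 + (5)(0.73)² = 2.9448 kg m^2.
Thin ring: I_cm = MR² = (0.7)(0.062)² = 0.0026908 kg m^2; axis through the centre, so I = 0.0026908 kg m^2.
Total I = 2.9448 + 0.0026908 = 2.9475 kg m^2.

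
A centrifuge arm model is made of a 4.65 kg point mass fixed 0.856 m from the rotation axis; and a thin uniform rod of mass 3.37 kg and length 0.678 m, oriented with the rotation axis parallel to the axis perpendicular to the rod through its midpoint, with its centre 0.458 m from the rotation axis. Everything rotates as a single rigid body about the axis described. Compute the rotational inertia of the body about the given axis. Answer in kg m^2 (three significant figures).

Point mass: I_cm = 0; centre at d = 0.856 m, so I = I_cm + Md² gives I = 0 + (4.65)(0.856)² = 3.4072 kg m^2.
Thin rod: I_cm = (1/12)ML² = (1/12)(3.37)(0.678)² = 0.12909 kg m^2; centre at d = 0.458 m, so I = I_cm + Md² gives I = 0.12909 + (3.37)(0.458)² = 0.836 kg m^2.
Total I = 3.4072 + 0.836 = 4.2432 kg m^2.

4.24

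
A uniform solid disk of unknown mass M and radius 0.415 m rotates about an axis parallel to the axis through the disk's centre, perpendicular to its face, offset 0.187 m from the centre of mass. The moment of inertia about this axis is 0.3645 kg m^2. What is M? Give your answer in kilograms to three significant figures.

3.01

I = I_cm + Md² = (1/2)MR² + Md² = M·[0.5·(0.415)² + (0.187)²] = M·0.12108.
So M = 0.3645 / 0.12108 = 3.0104 kg.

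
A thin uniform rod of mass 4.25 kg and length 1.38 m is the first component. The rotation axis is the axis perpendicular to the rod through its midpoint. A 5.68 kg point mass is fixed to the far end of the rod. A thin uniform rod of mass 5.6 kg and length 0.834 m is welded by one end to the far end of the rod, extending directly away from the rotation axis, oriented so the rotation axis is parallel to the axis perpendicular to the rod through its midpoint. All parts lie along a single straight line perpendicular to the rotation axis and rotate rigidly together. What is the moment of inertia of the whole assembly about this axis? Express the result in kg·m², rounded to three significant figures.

10.6

Thin rod: I_cm = (1/12)ML² = (1/12)(4.25)(1.38)² = 0.67447 kg·m²; axis through the centre, so I = 0.67447 kg·m².
Point mass: I_cm = 0; centre at d = 0.69 m, so I = I_cm + Md² gives I = 0 + (5.68)(0.69)² = 2.7042 kg·m².
Thin rod: I_cm = (1/12)ML² = (1/12)(5.6)(0.834)² = 0.32459 kg·m²; centre at d = 0.69 + 0.417 = 1.107 m, so I = I_cm + Md² gives I = 0.32459 + (5.6)(1.107)² = 7.1871 kg·m².
Total I = 0.67447 + 2.7042 + 7.1871 = 10.566 kg·m².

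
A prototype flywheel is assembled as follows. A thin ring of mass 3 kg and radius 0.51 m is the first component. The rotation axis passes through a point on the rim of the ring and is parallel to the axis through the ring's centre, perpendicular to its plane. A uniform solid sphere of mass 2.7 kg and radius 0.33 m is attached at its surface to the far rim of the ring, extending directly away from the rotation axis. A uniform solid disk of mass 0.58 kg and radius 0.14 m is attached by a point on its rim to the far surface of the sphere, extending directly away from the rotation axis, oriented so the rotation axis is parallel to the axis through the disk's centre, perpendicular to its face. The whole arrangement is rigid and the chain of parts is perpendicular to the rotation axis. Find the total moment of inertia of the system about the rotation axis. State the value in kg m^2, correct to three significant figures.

Thin ring: I_cm = MR² = (3)(0.51)² = 0.7803 kg m^2; centre at d = 0.51 m, so the parallel axis theorem gives I = 0.7803 + (3)(0.51)² = 1.5606 kg m^2.
Solid sphere: I_cm = (2/5)MR² = (2/5)(2.7)(0.33)² = 0.11761 kg m^2; centre at d = 0.51 + 0.51 + 0.33 = 1.35 m, so the parallel axis theorem gives I = 0.11761 + (2.7)(1.35)² = 5.0384 kg m^2.
Solid disk: I_cm = (1/2)MR² = (1/2)(0.58)(0.14)² = 0.005684 kg m^2; centre at d = 0.51 + 0.51 + 0.33 + 0.33 + 0.14 = 1.82 m, so the parallel axis theorem gives I = 0.005684 + (0.58)(1.82)² = 1.9269 kg m^2.
Total I = 1.5606 + 5.0384 + 1.9269 = 8.5258 kg m^2.

8.53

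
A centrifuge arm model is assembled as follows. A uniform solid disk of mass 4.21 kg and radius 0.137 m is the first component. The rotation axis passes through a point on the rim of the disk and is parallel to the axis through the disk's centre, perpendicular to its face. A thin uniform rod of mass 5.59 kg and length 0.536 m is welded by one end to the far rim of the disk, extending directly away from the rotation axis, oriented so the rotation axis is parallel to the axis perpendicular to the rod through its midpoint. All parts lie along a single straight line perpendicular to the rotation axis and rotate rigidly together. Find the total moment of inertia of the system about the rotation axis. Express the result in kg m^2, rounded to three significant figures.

Solid disk: I_cm = (1/2)MR² = (1/2)(4.21)(0.137)² = 0.039509 kg m^2; centre at d = 0.137 m, so I = I_cm + Md² gives I = 0.039509 + (4.21)(0.137)² = 0.11853 kg m^2.
Thin rod: I_cm = (1/12)ML² = (1/12)(5.59)(0.536)² = 0.13383 kg m^2; centre at d = 0.137 + 0.137 + 0.268 = 0.542 m, so I = I_cm + Md² gives I = 0.13383 + (5.59)(0.542)² = 1.776 kg m^2.
Total I = 0.11853 + 1.776 = 1.8945 kg m^2.

1.89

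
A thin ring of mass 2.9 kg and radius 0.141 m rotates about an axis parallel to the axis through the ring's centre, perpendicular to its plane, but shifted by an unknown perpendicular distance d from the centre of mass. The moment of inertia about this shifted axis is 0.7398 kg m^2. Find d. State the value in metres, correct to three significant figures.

0.485

About the centre-of-mass axis, I_cm = MR² = (2.9)(0.141)² = 0.057655 kg m^2.
Parallel axis theorem: I = I_cm + Md², so Md² = 0.7398 − 0.057655 = 0.68215 kg m^2.
d = √(0.68215 / 2.9) = 0.485 m.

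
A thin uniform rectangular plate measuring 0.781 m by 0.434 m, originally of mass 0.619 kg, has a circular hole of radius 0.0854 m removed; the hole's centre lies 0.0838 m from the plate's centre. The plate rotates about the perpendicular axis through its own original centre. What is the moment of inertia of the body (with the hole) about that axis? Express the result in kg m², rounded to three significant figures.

0.0407

Unpierced body about its centre: I₀ = (1/12)M(a²+b²) = (1/12)(0.619)[(0.781)² + (0.434)²] = 0.04118 kg m².
The removed disk has mass m = M·πr²/(ab) = (0.619)·π(0.0854)²/(0.781·0.434) = 0.041842 kg (same uniform areal density).
Its moment of inertia about the rotation axis (parallel-axis theorem): I_hole = (1/2)mr² + md² = (1/2)(0.041842)(0.0854)² + (0.041842)(0.0838)² = 0.00044642 kg m².
Treating the hole as negative mass, I = I₀ − I_hole = 0.04118 − 0.00044642 = 0.040733 kg m².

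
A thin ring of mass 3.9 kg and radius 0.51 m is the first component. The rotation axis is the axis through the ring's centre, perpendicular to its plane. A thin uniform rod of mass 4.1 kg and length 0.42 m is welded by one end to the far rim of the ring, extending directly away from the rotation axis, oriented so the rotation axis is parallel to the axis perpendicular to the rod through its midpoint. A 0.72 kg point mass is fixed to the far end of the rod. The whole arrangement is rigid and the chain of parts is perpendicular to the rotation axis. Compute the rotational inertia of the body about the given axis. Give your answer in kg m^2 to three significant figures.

3.82

Thin ring: I_cm = MR² = (3.9)(0.51)² = 1.0144 kg m^2; axis through the centre, so I = 1.0144 kg m^2.
Thin rod: I_cm = (1/12)ML² = (1/12)(4.1)(0.42)² = 0.06027 kg m^2; centre at d = 0.51 + 0.21 = 0.72 m, so the parallel axis theorem gives I = 0.06027 + (4.1)(0.72)² = 2.1857 kg m^2.
Point mass: I_cm = 0; centre at d = 0.51 + 0.21 + 0.21 = 0.93 m, so the parallel axis theorem gives I = 0 + (0.72)(0.93)² = 0.62273 kg m^2.
Total I = 1.0144 + 2.1857 + 0.62273 = 3.8228 kg m^2.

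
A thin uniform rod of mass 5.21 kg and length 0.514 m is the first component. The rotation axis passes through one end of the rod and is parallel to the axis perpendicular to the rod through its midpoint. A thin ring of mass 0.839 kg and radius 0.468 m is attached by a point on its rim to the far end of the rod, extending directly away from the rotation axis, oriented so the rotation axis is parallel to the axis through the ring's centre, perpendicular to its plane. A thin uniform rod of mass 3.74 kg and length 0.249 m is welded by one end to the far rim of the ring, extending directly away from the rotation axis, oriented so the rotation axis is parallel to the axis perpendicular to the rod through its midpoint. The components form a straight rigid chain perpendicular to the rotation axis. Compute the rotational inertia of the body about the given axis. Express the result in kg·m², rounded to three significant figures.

10.7

Thin rod: I_cm = (1/12)ML² = (1/12)(5.21)(0.514)² = 0.11471 kg·m²; centre at d = 0.257 m, so the parallel axis theorem gives I = 0.11471 + (5.21)(0.257)² = 0.45882 kg·m².
Thin ring: I_cm = MR² = (0.839)(0.468)² = 0.18376 kg·m²; centre at d = 0.257 + 0.257 + 0.468 = 0.982 m, so the parallel axis theorem gives I = 0.18376 + (0.839)(0.982)² = 0.99283 kg·m².
Thin rod: I_cm = (1/12)ML² = (1/12)(3.74)(0.249)² = 0.019324 kg·m²; centre at d = 0.257 + 0.257 + 0.468 + 0.468 + 0.1245 = 1.5745 m, so the parallel axis theorem gives I = 0.019324 + (3.74)(1.5745)² = 9.291 kg·m².
Total I = 0.45882 + 0.99283 + 9.291 = 10.743 kg·m².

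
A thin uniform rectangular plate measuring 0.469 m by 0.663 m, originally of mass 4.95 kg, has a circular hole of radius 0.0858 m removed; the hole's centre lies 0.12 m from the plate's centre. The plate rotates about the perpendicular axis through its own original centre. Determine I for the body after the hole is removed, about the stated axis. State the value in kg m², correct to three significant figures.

Unpierced body about its centre: I₀ = (1/12)M(a²+b²) = (1/12)(4.95)[(0.469)² + (0.663)²] = 0.27206 kg m².
The removed disk has mass m = M·πr²/(ab) = (4.95)·π(0.0858)²/(0.469·0.663) = 0.36817 kg (same uniform areal density).
Its moment of inertia about the rotation axis (parallel-axis theorem): I_hole = (1/2)mr² + md² = (1/2)(0.36817)(0.0858)² + (0.36817)(0.12)² = 0.0066567 kg m².
Treating the hole as negative mass, I = I₀ − I_hole = 0.27206 − 0.0066567 = 0.2654 kg m².

0.265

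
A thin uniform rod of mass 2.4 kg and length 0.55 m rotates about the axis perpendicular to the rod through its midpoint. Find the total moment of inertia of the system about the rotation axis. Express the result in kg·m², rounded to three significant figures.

I_cm = (1/12)ML² = (1/12)(2.4)(0.55)² = 0.0605 kg·m²; axis through the centre, so I = 0.0605 kg·m².

0.0605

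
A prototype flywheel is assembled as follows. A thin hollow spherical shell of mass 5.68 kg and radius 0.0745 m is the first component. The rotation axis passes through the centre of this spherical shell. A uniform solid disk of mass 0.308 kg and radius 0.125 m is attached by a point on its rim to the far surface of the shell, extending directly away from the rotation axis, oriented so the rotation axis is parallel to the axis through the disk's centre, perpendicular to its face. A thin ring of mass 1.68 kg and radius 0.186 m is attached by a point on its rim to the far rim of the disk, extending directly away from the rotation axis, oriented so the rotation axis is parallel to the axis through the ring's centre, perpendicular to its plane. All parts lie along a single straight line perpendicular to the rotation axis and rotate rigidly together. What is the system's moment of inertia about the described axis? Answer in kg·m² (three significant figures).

Spherical shell: I_cm = (2/3)MR² = (2/3)(5.68)(0.0745)² = 0.021017 kg·m²; axis through the centre, so I = 0.021017 kg·m².
Solid disk: I_cm = (1/2)MR² = (1/2)(0.308)(0.125)² = 0.0024062 kg·m²; centre at d = 0.0745 + 0.125 = 0.1995 m, so the parallel axis theorem gives I = 0.0024062 + (0.308)(0.1995)² = 0.014665 kg·m².
Thin ring: I_cm = MR² = (1.68)(0.186)² = 0.058121 kg·m²; centre at d = 0.0745 + 0.125 + 0.125 + 0.186 = 0.5105 m, so the parallel axis theorem gives I = 0.058121 + (1.68)(0.5105)² = 0.49595 kg·m².
Total I = 0.021017 + 0.014665 + 0.49595 = 0.53163 kg·m².

0.532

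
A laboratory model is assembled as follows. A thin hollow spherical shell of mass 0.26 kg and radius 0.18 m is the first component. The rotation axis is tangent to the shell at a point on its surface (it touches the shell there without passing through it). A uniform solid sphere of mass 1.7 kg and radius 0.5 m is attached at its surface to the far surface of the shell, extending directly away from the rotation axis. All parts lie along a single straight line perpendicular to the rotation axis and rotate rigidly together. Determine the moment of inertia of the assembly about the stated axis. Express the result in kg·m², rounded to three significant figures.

Spherical shell: I_cm = (2/3)MR² = (2/3)(0.26)(0.18)² = 0.005616 kg·m²; centre at d = 0.18 m, so the parallel axis theorem gives I = 0.005616 + (0.26)(0.18)² = 0.01404 kg·m².
Solid sphere: I_cm = (2/5)MR² = (2/5)(1.7)(0.5)² = 0.17 kg·m²; centre at d = 0.18 + 0.18 + 0.5 = 0.86 m, so the parallel axis theorem gives I = 0.17 + (1.7)(0.86)² = 1.4273 kg·m².
Total I = 0.01404 + 1.4273 = 1.4414 kg·m².

1.44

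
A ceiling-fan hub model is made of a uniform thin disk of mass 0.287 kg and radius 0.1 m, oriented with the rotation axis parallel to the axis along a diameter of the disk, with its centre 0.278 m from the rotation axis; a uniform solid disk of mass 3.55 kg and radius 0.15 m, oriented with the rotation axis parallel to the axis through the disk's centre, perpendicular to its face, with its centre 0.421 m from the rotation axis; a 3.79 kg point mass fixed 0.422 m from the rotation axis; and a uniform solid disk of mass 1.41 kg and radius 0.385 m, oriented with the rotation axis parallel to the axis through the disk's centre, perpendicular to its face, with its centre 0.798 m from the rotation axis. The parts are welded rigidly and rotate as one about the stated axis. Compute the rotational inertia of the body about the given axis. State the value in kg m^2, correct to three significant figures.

Thin disk: I_cm = (1/4)MR² = (1/4)(0.287)(0.1)² = 0.0007175 kg m^2; centre at d = 0.278 m, so the parallel axis theorem gives I = 0.0007175 + (0.287)(0.278)² = 0.022898 kg m^2.
Solid disk: I_cm = (1/2)MR² = (1/2)(3.55)(0.15)² = 0.039937 kg m^2; centre at d = 0.421 m, so the parallel axis theorem gives I = 0.039937 + (3.55)(0.421)² = 0.66914 kg m^2.
Point mass: I_cm = 0; centre at d = 0.422 m, so the parallel axis theorem gives I = 0 + (3.79)(0.422)² = 0.67494 kg m^2.
Solid disk: I_cm = (1/2)MR² = (1/2)(1.41)(0.385)² = 0.1045 kg m^2; centre at d = 0.798 m, so the parallel axis theorem gives I = 0.1045 + (1.41)(0.798)² = 1.0024 kg m^2.
Total I = 0.022898 + 0.66914 + 0.67494 + 1.0024 = 2.3694 kg m^2.

2.37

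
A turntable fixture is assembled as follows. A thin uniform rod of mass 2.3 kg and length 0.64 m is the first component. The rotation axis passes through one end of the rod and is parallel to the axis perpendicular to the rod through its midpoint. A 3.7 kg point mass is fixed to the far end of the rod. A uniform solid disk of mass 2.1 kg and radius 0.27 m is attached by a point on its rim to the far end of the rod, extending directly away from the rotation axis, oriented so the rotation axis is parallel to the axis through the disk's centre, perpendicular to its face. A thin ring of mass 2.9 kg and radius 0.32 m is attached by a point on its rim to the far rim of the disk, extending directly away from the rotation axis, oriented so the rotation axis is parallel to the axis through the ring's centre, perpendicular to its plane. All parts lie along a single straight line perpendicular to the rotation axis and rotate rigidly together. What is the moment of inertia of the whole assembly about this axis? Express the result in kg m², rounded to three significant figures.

10.5

Thin rod: I_cm = (1/12)ML² = (1/12)(2.3)(0.64)² = 0.078507 kg m²; centre at d = 0.32 m, so I = I_cm + Md² gives I = 0.078507 + (2.3)(0.32)² = 0.31403 kg m².
Point mass: I_cm = 0; centre at d = 0.32 + 0.32 = 0.64 m, so I = I_cm + Md² gives I = 0 + (3.7)(0.64)² = 1.5155 kg m².
Solid disk: I_cm = (1/2)MR² = (1/2)(2.1)(0.27)² = 0.076545 kg m²; centre at d = 0.32 + 0.32 + 0.27 = 0.91 m, so I = I_cm + Md² gives I = 0.076545 + (2.1)(0.91)² = 1.8156 kg m².
Thin ring: I_cm = MR² = (2.9)(0.32)² = 0.29696 kg m²; centre at d = 0.32 + 0.32 + 0.27 + 0.27 + 0.32 = 1.5 m, so I = I_cm + Md² gives I = 0.29696 + (2.9)(1.5)² = 6.822 kg m².
Total I = 0.31403 + 1.5155 + 1.8156 + 6.822 = 10.467 kg m².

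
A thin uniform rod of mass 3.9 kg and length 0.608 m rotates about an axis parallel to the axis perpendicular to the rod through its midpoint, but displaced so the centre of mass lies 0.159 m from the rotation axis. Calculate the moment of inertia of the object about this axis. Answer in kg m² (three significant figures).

I_cm = (1/12)ML² = (1/12)(3.9)(0.608)² = 0.12014 kg m²; centre at d = 0.159 m, so the parallel axis theorem gives I = 0.12014 + (3.9)(0.159)² = 0.21874 kg m².

0.219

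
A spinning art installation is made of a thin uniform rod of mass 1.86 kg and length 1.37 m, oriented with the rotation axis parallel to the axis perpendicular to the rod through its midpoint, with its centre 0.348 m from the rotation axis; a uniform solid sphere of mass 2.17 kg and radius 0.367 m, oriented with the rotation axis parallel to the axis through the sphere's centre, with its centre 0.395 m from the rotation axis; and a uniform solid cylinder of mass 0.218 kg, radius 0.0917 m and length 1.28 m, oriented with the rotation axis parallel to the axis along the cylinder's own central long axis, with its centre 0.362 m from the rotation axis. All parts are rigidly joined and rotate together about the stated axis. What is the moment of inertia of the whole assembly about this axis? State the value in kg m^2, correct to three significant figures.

1.00

Thin rod: I_cm = (1/12)ML² = (1/12)(1.86)(1.37)² = 0.29092 kg m^2; centre at d = 0.348 m, so the parallel axis theorem gives I = 0.29092 + (1.86)(0.348)² = 0.51617 kg m^2.
Solid sphere: I_cm = (2/5)MR² = (2/5)(2.17)(0.367)² = 0.11691 kg m^2; centre at d = 0.395 m, so the parallel axis theorem gives I = 0.11691 + (2.17)(0.395)² = 0.45548 kg m^2.
Solid cylinder: I_cm = (1/2)MR² = (1/2)(0.218)(0.0917)² = 0.00091657 kg m^2; centre at d = 0.362 m, so the parallel axis theorem gives I = 0.00091657 + (0.218)(0.362)² = 0.029484 kg m^2.
Total I = 0.51617 + 0.45548 + 0.029484 = 1.0011 kg m^2.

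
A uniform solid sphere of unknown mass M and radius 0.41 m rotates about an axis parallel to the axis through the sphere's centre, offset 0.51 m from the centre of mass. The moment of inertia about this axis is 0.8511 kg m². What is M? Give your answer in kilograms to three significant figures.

I = I_cm + Md² = (2/5)MR² + Md² = M·[0.4·(0.41)² + (0.51)²] = M·0.32734.
So M = 0.8511 / 0.32734 = 2.6 kg.

2.60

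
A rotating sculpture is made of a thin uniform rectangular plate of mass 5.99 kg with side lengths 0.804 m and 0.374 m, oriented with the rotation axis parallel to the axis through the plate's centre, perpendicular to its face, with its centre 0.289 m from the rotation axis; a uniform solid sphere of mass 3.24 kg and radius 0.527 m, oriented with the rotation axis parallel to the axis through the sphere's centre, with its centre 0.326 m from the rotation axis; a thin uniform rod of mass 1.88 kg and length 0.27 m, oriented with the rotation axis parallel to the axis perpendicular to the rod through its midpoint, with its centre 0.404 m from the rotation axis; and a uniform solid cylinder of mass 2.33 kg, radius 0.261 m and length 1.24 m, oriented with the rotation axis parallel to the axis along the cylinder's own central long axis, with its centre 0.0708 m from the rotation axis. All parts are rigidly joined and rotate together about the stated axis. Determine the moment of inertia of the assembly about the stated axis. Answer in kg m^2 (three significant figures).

Rectangular plate: I_cm = (1/12)M(a²+b²) = (1/12)(5.99)[(0.804)² + (0.374)²] = 0.39249 kg m^2; centre at d = 0.289 m, so the parallel axis theorem gives I = 0.39249 + (5.99)(0.289)² = 0.89278 kg m^2.
Solid sphere: I_cm = (2/5)MR² = (2/5)(3.24)(0.527)² = 0.35994 kg m^2; centre at d = 0.326 m, so the parallel axis theorem gives I = 0.35994 + (3.24)(0.326)² = 0.70427 kg m^2.
Thin rod: I_cm = (1/12)ML² = (1/12)(1.88)(0.27)² = 0.011421 kg m^2; centre at d = 0.404 m, so the parallel axis theorem gives I = 0.011421 + (1.88)(0.404)² = 0.31827 kg m^2.
Solid cylinder: I_cm = (1/2)MR² = (1/2)(2.33)(0.261)² = 0.079361 kg m^2; centre at d = 0.0708 m, so the parallel axis theorem gives I = 0.079361 + (2.33)(0.0708)² = 0.09104 kg m^2.
Total I = 0.89278 + 0.70427 + 0.31827 + 0.09104 = 2.0064 kg m^2.

2.01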